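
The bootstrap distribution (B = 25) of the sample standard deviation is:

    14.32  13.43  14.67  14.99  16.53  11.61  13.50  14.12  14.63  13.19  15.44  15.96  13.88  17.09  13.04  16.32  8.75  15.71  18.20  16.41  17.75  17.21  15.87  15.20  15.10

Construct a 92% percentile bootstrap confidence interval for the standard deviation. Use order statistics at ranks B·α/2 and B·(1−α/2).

(8.75, 17.75)

Sorted replicates: 8.75, 11.61, 13.04, 13.19, 13.43, 13.50, 13.88, 14.12, 14.32, 14.63, 14.67, 14.99, 15.10, 15.20, 15.44, 15.71, 15.87, 15.96, 16.32, 16.41, 16.53, 17.09, 17.21, 17.75, 18.20
α = 0.08; lower rank = 25 × 0.040 = 1; upper rank = 25 × 0.960 = 24.
The 1st smallest replicate is 8.75; the 24th is 17.75.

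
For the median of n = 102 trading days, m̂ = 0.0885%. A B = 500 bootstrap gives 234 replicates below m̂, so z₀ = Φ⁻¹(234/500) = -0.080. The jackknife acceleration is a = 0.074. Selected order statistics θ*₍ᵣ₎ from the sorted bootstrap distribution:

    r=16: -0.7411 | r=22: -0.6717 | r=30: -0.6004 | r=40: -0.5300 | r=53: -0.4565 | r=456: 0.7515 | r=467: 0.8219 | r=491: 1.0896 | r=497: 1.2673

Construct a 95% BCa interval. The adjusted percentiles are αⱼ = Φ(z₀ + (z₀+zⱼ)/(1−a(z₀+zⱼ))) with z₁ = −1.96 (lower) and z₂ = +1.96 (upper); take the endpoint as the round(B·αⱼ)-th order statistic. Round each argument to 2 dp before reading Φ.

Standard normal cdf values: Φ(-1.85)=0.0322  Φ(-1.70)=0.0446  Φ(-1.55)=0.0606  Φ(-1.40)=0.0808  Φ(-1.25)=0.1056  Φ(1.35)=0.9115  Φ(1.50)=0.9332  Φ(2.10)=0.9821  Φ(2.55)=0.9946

(-0.7411, 1.0896)

Lower: z₀ + z₁ = -0.080 + (-1.960) = -2.040; 1 − a(z₀+z₁) = 1 − (0.074)(-2.040) = 1.1510; argument = -0.080 + (-2.040)/1.1510 = -1.8524 → -1.85.
α₁ = Φ(-1.85) = 0.0322; rank = round(500 × 0.0322) = 16; θ*₍16₎ = -0.7411.
Upper: z₀ + z₂ = 1.880; 1 − a(z₀+z₂) = 0.8609; argument = 2.1038 → 2.10; α₂ = 0.9821; rank = 491; θ*₍491₎ = 1.0896.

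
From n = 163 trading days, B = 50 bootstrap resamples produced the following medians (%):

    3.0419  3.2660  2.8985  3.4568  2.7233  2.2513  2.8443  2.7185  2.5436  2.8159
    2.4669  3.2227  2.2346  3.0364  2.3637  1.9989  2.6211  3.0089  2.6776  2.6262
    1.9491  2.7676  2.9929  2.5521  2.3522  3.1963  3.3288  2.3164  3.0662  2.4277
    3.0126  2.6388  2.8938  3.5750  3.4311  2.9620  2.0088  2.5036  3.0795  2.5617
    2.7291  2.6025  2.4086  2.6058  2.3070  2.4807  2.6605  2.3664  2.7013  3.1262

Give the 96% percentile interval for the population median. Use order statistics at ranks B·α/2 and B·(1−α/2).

(1.9491, 3.4568)

Sorted replicates: 1.9491, 1.9989, 2.0088, 2.2346, 2.2513, 2.3070, 2.3164, 2.3522, 2.3637, 2.3664, 2.4086, 2.4277, 2.4669, 2.4807, 2.5036, 2.5436, 2.5521, 2.5617, 2.6025, 2.6058, 2.6211, 2.6262, 2.6388, 2.6605, 2.6776, 2.7013, 2.7185, 2.7233, 2.7291, 2.7676, 2.8159, 2.8443, 2.8938, 2.8985, 2.9620, 2.9929, 3.0089, 3.0126, 3.0364, 3.0419, 3.0662, 3.0795, 3.1262, 3.1963, 3.2227, 3.2660, 3.3288, 3.4311, 3.4568, 3.5750
α = 0.04; lower rank = 50 × 0.020 = 1; upper rank = 50 × 0.980 = 49.
The 1st smallest replicate is 1.9491; the 49th is 3.4568.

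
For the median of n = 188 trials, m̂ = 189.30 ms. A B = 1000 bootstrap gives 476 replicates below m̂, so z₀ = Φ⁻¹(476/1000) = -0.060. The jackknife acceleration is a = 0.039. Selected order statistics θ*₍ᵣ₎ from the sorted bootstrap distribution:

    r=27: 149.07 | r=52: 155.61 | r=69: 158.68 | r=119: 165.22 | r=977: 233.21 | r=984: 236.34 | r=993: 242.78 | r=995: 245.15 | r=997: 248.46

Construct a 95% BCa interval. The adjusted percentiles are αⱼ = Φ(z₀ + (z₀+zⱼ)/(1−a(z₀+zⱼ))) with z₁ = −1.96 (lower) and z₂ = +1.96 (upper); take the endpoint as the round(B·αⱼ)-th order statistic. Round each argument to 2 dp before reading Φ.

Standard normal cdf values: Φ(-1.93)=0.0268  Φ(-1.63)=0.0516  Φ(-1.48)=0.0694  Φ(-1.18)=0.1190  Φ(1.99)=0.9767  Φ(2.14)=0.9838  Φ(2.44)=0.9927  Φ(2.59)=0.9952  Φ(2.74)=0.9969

Lower: z₀ + z₁ = -0.060 + (-1.960) = -2.020; 1 − a(z₀+z₁) = 1 − (0.039)(-2.020) = 1.0788; argument = -0.060 + (-2.020)/1.0788 = -1.9325 → -1.93.
α₁ = Φ(-1.93) = 0.0268; rank = round(1000 × 0.0268) = 27; θ*₍27₎ = 149.07.
Upper: z₀ + z₂ = 1.900; 1 − a(z₀+z₂) = 0.9259; argument = 1.9921 → 1.99; α₂ = 0.9767; rank = 977; θ*₍977₎ = 233.21.

(149.07, 233.21)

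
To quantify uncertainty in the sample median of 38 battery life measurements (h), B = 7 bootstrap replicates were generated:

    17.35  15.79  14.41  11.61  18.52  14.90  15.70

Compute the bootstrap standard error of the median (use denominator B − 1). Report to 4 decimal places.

Bootstrap SE is the standard deviation of the 7 replicate medians.
Mean of replicates: (17.35 + 15.79 + 14.41 + 11.61 + 18.52 + 14.90 + 15.70) / 7 = 108.28000 / 7 = 15.46857
Sum of squared deviations: (+1.88143)² + (+0.32143)² + (−1.05857)² + (−3.85857)² + (+3.05143)² + (−0.56857)² + (+0.23143)² = 29.34029
Variance = 29.34029 / 6 = 4.89005
SE* = √4.89005

SE* = 2.2113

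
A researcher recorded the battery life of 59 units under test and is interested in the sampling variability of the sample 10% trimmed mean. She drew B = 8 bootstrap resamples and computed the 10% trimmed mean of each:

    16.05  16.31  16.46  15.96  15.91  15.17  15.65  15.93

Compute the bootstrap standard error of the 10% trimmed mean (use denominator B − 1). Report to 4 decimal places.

Bootstrap SE is the standard deviation of the 8 replicate 10% trimmed means.
Mean of replicates: (16.05 + 16.31 + 16.46 + 15.96 + 15.91 + 15.17 + 15.65 + 15.93) / 8 = 127.44000 / 8 = 15.93000
Sum of squared deviations: (+0.12000)² + (+0.38000)² + (+0.53000)² + (+0.03000)² + (−0.02000)² + (−0.76000)² + (−0.28000)² + (+0.00000)² = 1.09700
Variance = 1.09700 / 7 = 0.15671
SE* = √0.15671

SE* = 0.3959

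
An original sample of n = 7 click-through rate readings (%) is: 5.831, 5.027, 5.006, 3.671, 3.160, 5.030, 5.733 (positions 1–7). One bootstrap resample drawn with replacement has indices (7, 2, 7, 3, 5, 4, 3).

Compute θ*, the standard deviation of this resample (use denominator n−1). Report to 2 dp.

θ* = 0.99

Resample values: 5.733, 5.027, 5.733, 5.006, 3.160, 3.671, 5.006.
Mean = 4.7623; sum of squared deviations = 5.8317
s² = 5.8317 / 6 = 0.9719
s = √0.9719 = 0.99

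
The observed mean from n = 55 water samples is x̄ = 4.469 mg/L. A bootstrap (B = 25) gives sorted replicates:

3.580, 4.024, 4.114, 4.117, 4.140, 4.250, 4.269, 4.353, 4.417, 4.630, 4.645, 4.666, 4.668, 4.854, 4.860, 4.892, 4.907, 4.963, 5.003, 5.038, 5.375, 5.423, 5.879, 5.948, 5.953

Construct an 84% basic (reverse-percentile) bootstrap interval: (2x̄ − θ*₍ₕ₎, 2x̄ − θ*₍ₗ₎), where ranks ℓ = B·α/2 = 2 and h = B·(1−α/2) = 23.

(3.059, 4.914)

Percentile endpoints at ranks 2 and 23: θ*₍2₎ = 4.024, θ*₍23₎ = 5.879.
Basic interval reflects these around x̄:
  lower = 2 × 4.469 − 5.879 = 3.059
  upper = 2 × 4.469 − 4.024 = 4.914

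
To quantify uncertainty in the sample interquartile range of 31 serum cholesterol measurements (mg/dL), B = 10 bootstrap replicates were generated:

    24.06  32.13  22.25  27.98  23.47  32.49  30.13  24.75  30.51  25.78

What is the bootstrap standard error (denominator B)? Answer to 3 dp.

SE* = 3.585

Bootstrap SE is the standard deviation of the 10 replicate interquartile ranges.
Mean of replicates: (24.06 + 32.13 + 22.25 + 27.98 + 23.47 + 32.49 + 30.13 + 24.75 + 30.51 + 25.78) / 10 = 273.5500 / 10 = 27.3550
Sum of squared deviations: (−3.2950)² + (+4.7750)² + (−5.1050)² + (+0.6250)² + (−3.8850)² + (+5.1350)² + (+2.7750)² + (−2.6050)² + (+3.1550)² + (−1.5750)² = 128.4921
Variance = 128.4921 / 10 = 12.8492
SE* = √12.8492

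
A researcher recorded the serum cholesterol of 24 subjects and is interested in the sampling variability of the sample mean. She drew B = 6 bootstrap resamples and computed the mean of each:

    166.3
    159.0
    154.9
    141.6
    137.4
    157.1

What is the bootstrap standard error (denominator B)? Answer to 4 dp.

Bootstrap SE is the standard deviation of the 6 replicate means.
Mean of replicates: (166.3 + 159.0 + 154.9 + 141.6 + 137.4 + 157.1) / 6 = 916.30000 / 6 = 152.71667
Sum of squared deviations: (+13.58333)² + (+6.28333)² + (+2.18333)² + (−11.11667)² + (−15.31667)² + (+4.38333)² = 606.14833
Variance = 606.14833 / 6 = 101.02472
SE* = √101.02472

SE* = 10.0511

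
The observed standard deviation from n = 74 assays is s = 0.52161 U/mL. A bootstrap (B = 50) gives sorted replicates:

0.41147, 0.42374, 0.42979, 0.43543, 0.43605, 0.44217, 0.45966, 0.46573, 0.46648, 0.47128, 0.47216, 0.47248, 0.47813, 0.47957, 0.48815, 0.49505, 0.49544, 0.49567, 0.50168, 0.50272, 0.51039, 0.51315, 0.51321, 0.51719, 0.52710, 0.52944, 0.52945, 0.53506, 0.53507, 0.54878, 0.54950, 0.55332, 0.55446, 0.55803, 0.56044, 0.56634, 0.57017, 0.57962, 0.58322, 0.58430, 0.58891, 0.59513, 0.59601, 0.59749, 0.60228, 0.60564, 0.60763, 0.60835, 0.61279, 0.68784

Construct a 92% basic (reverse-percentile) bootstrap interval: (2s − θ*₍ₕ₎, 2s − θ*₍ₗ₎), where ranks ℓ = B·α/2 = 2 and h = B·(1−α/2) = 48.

(0.43487, 0.61948)

Percentile endpoints at ranks 2 and 48: θ*₍2₎ = 0.42374, θ*₍48₎ = 0.60835.
Basic interval reflects these around s:
  lower = 2 × 0.52161 − 0.60835 = 0.43487
  upper = 2 × 0.52161 − 0.42374 = 0.61948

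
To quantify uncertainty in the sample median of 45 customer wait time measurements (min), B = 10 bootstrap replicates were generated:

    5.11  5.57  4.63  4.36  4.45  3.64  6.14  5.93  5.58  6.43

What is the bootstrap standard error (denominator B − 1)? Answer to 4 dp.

SE* = 0.8971

Bootstrap SE is the standard deviation of the 10 replicate medians.
Mean of replicates: (5.11 + 5.57 + 4.63 + 4.36 + 4.45 + 3.64 + 6.14 + 5.93 + 5.58 + 6.43) / 10 = 51.84000 / 10 = 5.18400
Sum of squared deviations: (−0.07400)² + (+0.38600)² + (−0.55400)² + (−0.82400)² + (−0.73400)² + (−1.54400)² + (+0.95600)² + (+0.74600)² + (+0.39600)² + (+1.24600)² = 7.24284
Variance = 7.24284 / 9 = 0.80476
SE* = √0.80476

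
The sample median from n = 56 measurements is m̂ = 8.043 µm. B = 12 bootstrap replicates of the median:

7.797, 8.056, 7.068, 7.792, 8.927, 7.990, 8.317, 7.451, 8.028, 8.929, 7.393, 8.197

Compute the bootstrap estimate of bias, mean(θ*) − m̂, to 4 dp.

bias = −0.0476

mean(θ*) = (7.797 + 8.056 + 7.068 + 7.792 + 8.927 + 7.990 + 8.317 + 7.451 + 8.028 + 8.929 + 7.393 + 8.197) / 12 = 7.99542
bias = 7.99542 − 8.043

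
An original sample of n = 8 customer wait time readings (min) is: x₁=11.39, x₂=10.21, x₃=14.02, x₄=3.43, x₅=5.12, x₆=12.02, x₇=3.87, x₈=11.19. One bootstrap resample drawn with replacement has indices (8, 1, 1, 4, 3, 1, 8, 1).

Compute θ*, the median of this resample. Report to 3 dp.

Resample values: 11.19, 11.39, 11.39, 3.43, 14.02, 11.39, 11.19, 11.39.
Sorted: 3.43, 11.19, 11.19, 11.39, 11.39, 11.39, 11.39, 14.02
Median = average of the two middle values = 11.390

θ* = 11.390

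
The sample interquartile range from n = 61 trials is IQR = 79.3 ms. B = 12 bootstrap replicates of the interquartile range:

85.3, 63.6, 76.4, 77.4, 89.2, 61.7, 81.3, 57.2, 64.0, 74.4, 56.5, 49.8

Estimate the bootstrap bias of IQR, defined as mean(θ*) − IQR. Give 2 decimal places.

mean(θ*) = (85.3 + 63.6 + 76.4 + 77.4 + 89.2 + 61.7 + 81.3 + 57.2 + 64.0 + 74.4 + 56.5 + 49.8) / 12 = 69.733
bias = 69.733 − 79.3

bias = −9.57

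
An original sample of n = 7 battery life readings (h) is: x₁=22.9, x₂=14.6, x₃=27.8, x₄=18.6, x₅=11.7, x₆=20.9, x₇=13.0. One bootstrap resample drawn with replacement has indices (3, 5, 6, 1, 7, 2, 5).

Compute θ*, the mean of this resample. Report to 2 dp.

θ* = 17.51

Resample values: 27.8, 11.7, 20.9, 22.9, 13.0, 14.6, 11.7.
Mean = (27.8 + 11.7 + 20.9 + 22.9 + 13.0 + 14.6 + 11.7) / 7 = 122.60 / 7 = 17.51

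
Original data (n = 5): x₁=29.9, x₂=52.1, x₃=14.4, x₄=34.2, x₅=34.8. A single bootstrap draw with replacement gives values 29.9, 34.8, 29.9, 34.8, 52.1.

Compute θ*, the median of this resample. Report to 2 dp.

θ* = 34.80

Sorted: 29.9, 29.9, 34.8, 34.8, 52.1
Median = middle value = 34.80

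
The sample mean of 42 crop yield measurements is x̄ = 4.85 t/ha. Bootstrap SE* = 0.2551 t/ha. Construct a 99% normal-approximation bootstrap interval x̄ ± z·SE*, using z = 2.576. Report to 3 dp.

(4.193, 5.507)

Margin = 2.576 × 0.2551 = 0.6571
Interval: 4.85 ± 0.6571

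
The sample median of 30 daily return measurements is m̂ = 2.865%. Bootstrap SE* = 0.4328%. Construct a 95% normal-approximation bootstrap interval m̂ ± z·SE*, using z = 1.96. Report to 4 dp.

Margin = 1.96 × 0.4328 = 0.84829
Interval: 2.865 ± 0.84829

(2.0167, 3.7133)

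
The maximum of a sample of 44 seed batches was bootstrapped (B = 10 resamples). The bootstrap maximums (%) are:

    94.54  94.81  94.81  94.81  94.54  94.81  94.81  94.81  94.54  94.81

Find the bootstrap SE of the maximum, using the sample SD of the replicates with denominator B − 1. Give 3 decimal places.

Bootstrap SE is the standard deviation of the 10 replicate maximums.
Mean of replicates: (94.54 + 94.81 + 94.81 + 94.81 + 94.54 + 94.81 + 94.81 + 94.81 + 94.54 + 94.81) / 10 = 947.2900 / 10 = 94.7290
Sum of squared deviations: (−0.1890)² + (+0.0810)² + (+0.0810)² + (+0.0810)² + (−0.1890)² + (+0.0810)² + (+0.0810)² + (+0.0810)² + (−0.1890)² + (+0.0810)² = 0.1531
Variance = 0.1531 / 9 = 0.0170
SE* = √0.0170

SE* = 0.130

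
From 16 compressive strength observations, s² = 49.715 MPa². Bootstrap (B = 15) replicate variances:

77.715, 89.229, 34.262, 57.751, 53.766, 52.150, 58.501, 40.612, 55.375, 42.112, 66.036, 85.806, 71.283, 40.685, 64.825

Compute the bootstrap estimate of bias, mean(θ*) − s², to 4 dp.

mean(θ*) = (77.715 + 89.229 + 34.262 + 57.751 + 53.766 + 52.150 + 58.501 + 40.612 + 55.375 + 42.112 + 66.036 + 85.806 + 71.283 + 40.685 + 64.825) / 15 = 59.34053
bias = 59.34053 − 49.715

bias = +9.6255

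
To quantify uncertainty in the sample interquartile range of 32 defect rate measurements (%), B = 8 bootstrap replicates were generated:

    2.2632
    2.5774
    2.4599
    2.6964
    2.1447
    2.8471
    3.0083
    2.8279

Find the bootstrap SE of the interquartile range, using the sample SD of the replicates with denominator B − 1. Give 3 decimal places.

SE* = 0.300

Bootstrap SE is the standard deviation of the 8 replicate interquartile ranges.
Mean of replicates: (2.2632 + 2.5774 + 2.4599 + 2.6964 + 2.1447 + 2.8471 + 3.0083 + 2.8279) / 8 = 20.82490 / 8 = 2.60311
Sum of squared deviations: (−0.33991)² + (−0.02571)² + (−0.14321)² + (+0.09329)² + (−0.45841)² + (+0.24399)² + (+0.40519)² + (+0.22479)² = 0.62979
Variance = 0.62979 / 7 = 0.08997
SE* = √0.08997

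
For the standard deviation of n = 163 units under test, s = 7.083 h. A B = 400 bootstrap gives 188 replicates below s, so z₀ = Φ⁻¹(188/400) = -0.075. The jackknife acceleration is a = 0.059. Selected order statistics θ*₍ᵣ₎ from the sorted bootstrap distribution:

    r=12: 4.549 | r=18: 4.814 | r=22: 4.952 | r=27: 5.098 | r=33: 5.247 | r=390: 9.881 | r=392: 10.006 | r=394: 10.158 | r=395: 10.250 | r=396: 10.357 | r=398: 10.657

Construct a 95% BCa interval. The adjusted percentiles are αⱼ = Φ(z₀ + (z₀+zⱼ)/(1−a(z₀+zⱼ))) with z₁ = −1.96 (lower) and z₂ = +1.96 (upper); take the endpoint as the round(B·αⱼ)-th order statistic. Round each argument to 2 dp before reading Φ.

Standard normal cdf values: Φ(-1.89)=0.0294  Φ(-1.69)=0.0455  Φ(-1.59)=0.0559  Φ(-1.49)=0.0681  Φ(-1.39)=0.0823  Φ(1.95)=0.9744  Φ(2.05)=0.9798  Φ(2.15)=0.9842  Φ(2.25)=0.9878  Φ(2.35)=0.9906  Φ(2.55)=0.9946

Lower: z₀ + z₁ = -0.075 + (-1.960) = -2.035; 1 − a(z₀+z₁) = 1 − (0.059)(-2.035) = 1.1201; argument = -0.075 + (-2.035)/1.1201 = -1.8919 → -1.89.
α₁ = Φ(-1.89) = 0.0294; rank = round(400 × 0.0294) = 12; θ*₍12₎ = 4.549.
Upper: z₀ + z₂ = 1.885; 1 − a(z₀+z₂) = 0.8888; argument = 2.0459 → 2.05; α₂ = 0.9798; rank = 392; θ*₍392₎ = 10.006.

(4.549, 10.006)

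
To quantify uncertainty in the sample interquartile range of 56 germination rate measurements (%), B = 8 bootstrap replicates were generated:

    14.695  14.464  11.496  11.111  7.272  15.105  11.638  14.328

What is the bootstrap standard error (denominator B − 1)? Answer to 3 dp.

SE* = 2.668

Bootstrap SE is the standard deviation of the 8 replicate interquartile ranges.
Mean of replicates: (14.695 + 14.464 + 11.496 + 11.111 + 7.272 + 15.105 + 11.638 + 14.328) / 8 = 100.1090 / 8 = 12.5136
Sum of squared deviations: (+2.1814)² + (+1.9504)² + (−1.0176)² + (−1.4026)² + (−5.2416)² + (+2.5914)² + (−0.8756)² + (+1.8144)² = 49.8138
Variance = 49.8138 / 7 = 7.1163
SE* = √7.1163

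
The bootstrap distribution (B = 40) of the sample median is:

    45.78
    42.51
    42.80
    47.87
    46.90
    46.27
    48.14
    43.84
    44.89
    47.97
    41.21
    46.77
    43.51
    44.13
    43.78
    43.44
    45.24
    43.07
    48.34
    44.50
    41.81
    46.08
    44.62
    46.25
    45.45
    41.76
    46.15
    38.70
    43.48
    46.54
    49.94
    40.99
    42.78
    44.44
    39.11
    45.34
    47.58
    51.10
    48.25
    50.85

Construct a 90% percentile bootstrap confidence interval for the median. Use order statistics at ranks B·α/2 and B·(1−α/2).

(39.11, 49.94)

Sorted replicates: 38.70, 39.11, 40.99, 41.21, 41.76, 41.81, 42.51, 42.78, 42.80, 43.07, 43.44, 43.48, 43.51, 43.78, 43.84, 44.13, 44.44, 44.50, 44.62, 44.89, 45.24, 45.34, 45.45, 45.78, 46.08, 46.15, 46.25, 46.27, 46.54, 46.77, 46.90, 47.58, 47.87, 47.97, 48.14, 48.25, 48.34, 49.94, 50.85, 51.10
α = 0.10; lower rank = 40 × 0.050 = 2; upper rank = 40 × 0.950 = 38.
The 2nd smallest replicate is 39.11; the 38th is 49.94.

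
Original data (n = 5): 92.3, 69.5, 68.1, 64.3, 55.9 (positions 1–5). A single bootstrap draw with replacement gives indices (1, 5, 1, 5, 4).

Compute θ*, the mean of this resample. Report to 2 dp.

Resample values: 92.3, 55.9, 92.3, 55.9, 64.3.
Mean = (92.3 + 55.9 + 92.3 + 55.9 + 64.3) / 5 = 360.70 / 5 = 72.14

θ* = 72.14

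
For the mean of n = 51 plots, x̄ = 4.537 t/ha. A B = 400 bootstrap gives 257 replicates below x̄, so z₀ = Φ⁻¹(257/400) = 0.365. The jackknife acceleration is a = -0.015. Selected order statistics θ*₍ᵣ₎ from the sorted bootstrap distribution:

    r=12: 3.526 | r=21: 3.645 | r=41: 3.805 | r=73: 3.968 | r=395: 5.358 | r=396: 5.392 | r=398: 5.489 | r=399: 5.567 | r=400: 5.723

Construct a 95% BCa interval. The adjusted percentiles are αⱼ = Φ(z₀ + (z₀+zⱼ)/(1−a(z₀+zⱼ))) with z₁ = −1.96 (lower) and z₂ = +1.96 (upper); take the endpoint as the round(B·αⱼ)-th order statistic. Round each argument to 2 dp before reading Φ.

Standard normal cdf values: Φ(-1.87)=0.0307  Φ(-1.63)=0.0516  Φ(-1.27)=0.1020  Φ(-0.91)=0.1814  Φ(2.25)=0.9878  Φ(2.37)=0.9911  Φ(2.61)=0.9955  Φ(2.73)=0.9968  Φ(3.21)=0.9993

(3.805, 5.489)

Lower: z₀ + z₁ = 0.365 + (-1.960) = -1.595; 1 − a(z₀+z₁) = 1 − (-0.015)(-1.595) = 0.9761; argument = 0.365 + (-1.595)/0.9761 = -1.2691 → -1.27.
α₁ = Φ(-1.27) = 0.1020; rank = round(400 × 0.1020) = 41; θ*₍41₎ = 3.805.
Upper: z₀ + z₂ = 2.325; 1 − a(z₀+z₂) = 1.0349; argument = 2.6116 → 2.61; α₂ = 0.9955; rank = 398; θ*₍398₎ = 5.489.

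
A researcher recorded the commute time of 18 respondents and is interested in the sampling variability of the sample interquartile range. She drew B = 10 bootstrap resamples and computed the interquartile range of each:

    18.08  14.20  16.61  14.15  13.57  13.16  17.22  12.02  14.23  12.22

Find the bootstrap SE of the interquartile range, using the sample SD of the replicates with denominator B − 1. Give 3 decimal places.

Bootstrap SE is the standard deviation of the 10 replicate interquartile ranges.
Mean of replicates: (18.08 + 14.20 + 16.61 + 14.15 + 13.57 + 13.16 + 17.22 + 12.02 + 14.23 + 12.22) / 10 = 145.4600 / 10 = 14.5460
Sum of squared deviations: (+3.5340)² + (−0.3460)² + (+2.0640)² + (−0.3960)² + (−0.9760)² + (−1.3860)² + (+2.6740)² + (−2.5260)² + (−0.3160)² + (−2.3260)² = 38.9404
Variance = 38.9404 / 9 = 4.3267
SE* = √4.3267

SE* = 2.080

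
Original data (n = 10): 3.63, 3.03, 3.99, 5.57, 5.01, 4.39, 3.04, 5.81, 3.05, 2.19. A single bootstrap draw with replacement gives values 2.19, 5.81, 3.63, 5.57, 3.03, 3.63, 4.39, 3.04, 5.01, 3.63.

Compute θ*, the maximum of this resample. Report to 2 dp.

Maximum = 5.81

θ* = 5.81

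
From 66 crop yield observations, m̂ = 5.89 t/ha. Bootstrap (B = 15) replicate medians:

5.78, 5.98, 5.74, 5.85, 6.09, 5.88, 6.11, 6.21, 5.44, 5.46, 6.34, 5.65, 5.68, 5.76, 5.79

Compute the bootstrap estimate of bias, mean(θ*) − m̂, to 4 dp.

bias = −0.0393

mean(θ*) = (5.78 + 5.98 + 5.74 + 5.85 + 6.09 + 5.88 + 6.11 + 6.21 + 5.44 + 5.46 + 6.34 + 5.65 + 5.68 + 5.76 + 5.79) / 15 = 5.85067
bias = 5.85067 − 5.89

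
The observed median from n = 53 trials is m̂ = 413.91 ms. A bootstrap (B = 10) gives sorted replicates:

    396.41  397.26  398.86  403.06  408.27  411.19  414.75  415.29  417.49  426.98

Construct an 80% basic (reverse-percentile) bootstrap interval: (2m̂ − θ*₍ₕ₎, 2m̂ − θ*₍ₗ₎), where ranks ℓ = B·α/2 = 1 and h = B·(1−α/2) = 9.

Percentile endpoints at ranks 1 and 9: θ*₍1₎ = 396.41, θ*₍9₎ = 417.49.
Basic interval reflects these around m̂:
  lower = 2 × 413.91 − 417.49 = 410.33
  upper = 2 × 413.91 − 396.41 = 431.41

(410.33, 431.41)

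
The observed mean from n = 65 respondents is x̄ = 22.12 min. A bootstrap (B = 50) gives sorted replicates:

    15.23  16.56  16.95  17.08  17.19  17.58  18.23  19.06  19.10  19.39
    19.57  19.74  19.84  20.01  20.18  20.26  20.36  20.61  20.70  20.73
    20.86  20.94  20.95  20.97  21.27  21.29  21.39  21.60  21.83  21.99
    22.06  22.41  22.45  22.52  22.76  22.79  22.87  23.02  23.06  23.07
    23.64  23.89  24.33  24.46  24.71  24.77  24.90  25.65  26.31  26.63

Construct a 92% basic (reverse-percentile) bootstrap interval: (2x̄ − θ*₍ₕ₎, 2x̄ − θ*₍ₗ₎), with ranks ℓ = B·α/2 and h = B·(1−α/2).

(18.59, 27.68)

Percentile endpoints at ranks 2 and 48: θ*₍2₎ = 16.56, θ*₍48₎ = 25.65.
Basic interval reflects these around x̄:
  lower = 2 × 22.12 − 25.65 = 18.59
  upper = 2 × 22.12 − 16.56 = 27.68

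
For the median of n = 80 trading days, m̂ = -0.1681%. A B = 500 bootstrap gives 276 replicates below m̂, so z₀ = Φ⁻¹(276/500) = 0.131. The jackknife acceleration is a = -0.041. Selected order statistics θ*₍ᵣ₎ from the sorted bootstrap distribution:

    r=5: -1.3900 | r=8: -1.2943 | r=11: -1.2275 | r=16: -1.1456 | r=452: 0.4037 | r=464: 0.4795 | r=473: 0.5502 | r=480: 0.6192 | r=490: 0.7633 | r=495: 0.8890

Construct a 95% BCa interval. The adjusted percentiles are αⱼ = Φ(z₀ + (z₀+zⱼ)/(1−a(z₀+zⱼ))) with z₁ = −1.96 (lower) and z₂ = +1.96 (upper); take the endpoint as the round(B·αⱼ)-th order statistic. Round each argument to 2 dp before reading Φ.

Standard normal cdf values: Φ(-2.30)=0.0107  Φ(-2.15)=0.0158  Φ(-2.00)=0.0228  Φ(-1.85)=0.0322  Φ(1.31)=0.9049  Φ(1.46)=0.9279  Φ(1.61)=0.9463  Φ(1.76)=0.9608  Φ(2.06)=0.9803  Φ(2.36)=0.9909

(-1.1456, 0.7633)

Lower: z₀ + z₁ = 0.131 + (-1.960) = -1.829; 1 − a(z₀+z₁) = 1 − (-0.041)(-1.829) = 0.9250; argument = 0.131 + (-1.829)/0.9250 = -1.8463 → -1.85.
α₁ = Φ(-1.85) = 0.0322; rank = round(500 × 0.0322) = 16; θ*₍16₎ = -1.1456.
Upper: z₀ + z₂ = 2.091; 1 − a(z₀+z₂) = 1.0857; argument = 2.0569 → 2.06; α₂ = 0.9803; rank = 490; θ*₍490₎ = 0.7633.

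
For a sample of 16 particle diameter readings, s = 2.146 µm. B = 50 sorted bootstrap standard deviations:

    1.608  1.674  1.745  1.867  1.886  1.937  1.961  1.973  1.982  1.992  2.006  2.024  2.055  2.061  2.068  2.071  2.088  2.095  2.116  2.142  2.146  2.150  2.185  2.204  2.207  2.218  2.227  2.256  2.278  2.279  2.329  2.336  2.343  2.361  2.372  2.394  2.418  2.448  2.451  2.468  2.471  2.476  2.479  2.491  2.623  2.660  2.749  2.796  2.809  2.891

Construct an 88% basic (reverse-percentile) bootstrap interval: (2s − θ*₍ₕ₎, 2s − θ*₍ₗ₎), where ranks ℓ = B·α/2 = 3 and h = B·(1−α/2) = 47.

Percentile endpoints at ranks 3 and 47: θ*₍3₎ = 1.745, θ*₍47₎ = 2.749.
Basic interval reflects these around s:
  lower = 2 × 2.146 − 2.749 = 1.543
  upper = 2 × 2.146 − 1.745 = 2.547

(1.543, 2.547)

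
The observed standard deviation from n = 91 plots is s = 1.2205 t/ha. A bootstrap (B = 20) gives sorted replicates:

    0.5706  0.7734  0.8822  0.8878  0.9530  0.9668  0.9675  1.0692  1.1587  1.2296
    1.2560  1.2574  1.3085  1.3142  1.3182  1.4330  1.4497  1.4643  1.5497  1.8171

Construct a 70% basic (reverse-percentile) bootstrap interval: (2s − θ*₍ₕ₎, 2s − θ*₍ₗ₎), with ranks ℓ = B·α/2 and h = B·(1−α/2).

Percentile endpoints at ranks 3 and 17: θ*₍3₎ = 0.8822, θ*₍17₎ = 1.4497.
Basic interval reflects these around s:
  lower = 2 × 1.2205 − 1.4497 = 0.9913
  upper = 2 × 1.2205 − 0.8822 = 1.5588

(0.9913, 1.5588)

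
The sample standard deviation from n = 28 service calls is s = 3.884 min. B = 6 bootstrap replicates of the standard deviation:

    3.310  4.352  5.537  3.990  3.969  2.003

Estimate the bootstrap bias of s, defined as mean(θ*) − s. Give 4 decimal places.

mean(θ*) = (3.310 + 4.352 + 5.537 + 3.990 + 3.969 + 2.003) / 6 = 3.86017
bias = 3.86017 − 3.884

bias = −0.0238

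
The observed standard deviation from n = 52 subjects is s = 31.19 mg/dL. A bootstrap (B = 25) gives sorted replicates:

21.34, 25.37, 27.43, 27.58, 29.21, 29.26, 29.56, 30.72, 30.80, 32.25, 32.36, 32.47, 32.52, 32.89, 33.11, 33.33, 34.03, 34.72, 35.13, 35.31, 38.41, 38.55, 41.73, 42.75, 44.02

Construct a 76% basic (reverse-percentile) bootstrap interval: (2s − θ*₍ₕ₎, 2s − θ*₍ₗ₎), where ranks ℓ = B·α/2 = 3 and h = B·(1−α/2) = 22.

(23.83, 34.95)

Percentile endpoints at ranks 3 and 22: θ*₍3₎ = 27.43, θ*₍22₎ = 38.55.
Basic interval reflects these around s:
  lower = 2 × 31.19 − 38.55 = 23.83
  upper = 2 × 31.19 − 27.43 = 34.95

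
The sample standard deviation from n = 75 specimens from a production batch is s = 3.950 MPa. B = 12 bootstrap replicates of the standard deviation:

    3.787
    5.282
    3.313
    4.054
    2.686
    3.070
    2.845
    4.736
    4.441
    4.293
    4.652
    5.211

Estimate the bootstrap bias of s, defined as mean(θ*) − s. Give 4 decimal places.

mean(θ*) = (3.787 + 5.282 + 3.313 + 4.054 + 2.686 + 3.070 + 2.845 + 4.736 + 4.441 + 4.293 + 4.652 + 5.211) / 12 = 4.03083
bias = 4.03083 − 3.950

bias = +0.0808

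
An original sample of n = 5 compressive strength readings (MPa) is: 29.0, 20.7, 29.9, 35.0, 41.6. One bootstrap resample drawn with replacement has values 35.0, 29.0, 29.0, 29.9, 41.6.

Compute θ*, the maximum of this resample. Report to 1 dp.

θ* = 41.6

Maximum = 41.6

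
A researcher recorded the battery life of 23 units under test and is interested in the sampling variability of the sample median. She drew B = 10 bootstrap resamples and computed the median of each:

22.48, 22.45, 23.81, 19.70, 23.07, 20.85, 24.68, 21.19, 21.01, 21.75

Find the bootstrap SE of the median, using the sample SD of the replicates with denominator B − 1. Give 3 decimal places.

Bootstrap SE is the standard deviation of the 10 replicate medians.
Mean of replicates: (22.48 + 22.45 + 23.81 + 19.70 + 23.07 + 20.85 + 24.68 + 21.19 + 21.01 + 21.75) / 10 = 220.9900 / 10 = 22.0990
Sum of squared deviations: (+0.3810)² + (+0.3510)² + (+1.7110)² + (−2.3990)² + (+0.9710)² + (−1.2490)² + (+2.5810)² + (−0.9090)² + (−1.0890)² + (−0.3490)² = 20.2495
Variance = 20.2495 / 9 = 2.2499
SE* = √2.2499

SE* = 1.500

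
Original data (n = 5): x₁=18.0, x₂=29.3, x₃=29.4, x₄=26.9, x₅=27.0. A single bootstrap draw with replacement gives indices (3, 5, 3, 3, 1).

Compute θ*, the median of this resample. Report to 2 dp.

Resample values: 29.4, 27.0, 29.4, 29.4, 18.0.
Sorted: 18.0, 27.0, 29.4, 29.4, 29.4
Median = middle value = 29.40

θ* = 29.40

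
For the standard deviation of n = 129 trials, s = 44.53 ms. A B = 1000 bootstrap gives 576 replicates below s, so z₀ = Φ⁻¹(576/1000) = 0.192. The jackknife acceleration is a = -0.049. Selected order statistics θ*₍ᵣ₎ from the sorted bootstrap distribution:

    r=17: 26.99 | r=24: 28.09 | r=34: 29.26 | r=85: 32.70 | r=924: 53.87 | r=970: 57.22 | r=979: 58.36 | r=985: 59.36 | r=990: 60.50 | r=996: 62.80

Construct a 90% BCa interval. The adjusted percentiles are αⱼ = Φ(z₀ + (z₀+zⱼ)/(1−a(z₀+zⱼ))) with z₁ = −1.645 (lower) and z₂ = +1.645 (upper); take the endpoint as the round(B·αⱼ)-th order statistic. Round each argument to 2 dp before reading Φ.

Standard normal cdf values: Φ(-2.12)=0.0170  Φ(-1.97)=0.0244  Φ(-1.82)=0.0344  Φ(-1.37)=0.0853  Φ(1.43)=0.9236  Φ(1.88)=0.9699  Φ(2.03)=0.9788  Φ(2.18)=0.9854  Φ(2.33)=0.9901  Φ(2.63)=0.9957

Lower: z₀ + z₁ = 0.192 + (-1.645) = -1.453; 1 − a(z₀+z₁) = 1 − (-0.049)(-1.453) = 0.9288; argument = 0.192 + (-1.453)/0.9288 = -1.3724 → -1.37.
α₁ = Φ(-1.37) = 0.0853; rank = round(1000 × 0.0853) = 85; θ*₍85₎ = 32.70.
Upper: z₀ + z₂ = 1.837; 1 − a(z₀+z₂) = 1.0900; argument = 1.8773 → 1.88; α₂ = 0.9699; rank = 970; θ*₍970₎ = 57.22.

(32.70, 57.22)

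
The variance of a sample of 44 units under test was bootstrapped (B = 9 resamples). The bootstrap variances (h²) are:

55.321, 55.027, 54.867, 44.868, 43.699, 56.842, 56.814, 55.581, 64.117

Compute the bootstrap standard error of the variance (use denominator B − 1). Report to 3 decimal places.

SE* = 6.263

Bootstrap SE is the standard deviation of the 9 replicate variances.
Mean of replicates: (55.321 + 55.027 + 54.867 + 44.868 + 43.699 + 56.842 + 56.814 + 55.581 + 64.117) / 9 = 487.1360 / 9 = 54.1262
Sum of squared deviations: (+1.1948)² + (+0.9008)² + (+0.7408)² + (−9.2582)² + (−10.4272)² + (+2.7158)² + (+2.6878)² + (+1.4548)² + (+9.9908)² = 313.7609
Variance = 313.7609 / 8 = 39.2201
SE* = √39.2201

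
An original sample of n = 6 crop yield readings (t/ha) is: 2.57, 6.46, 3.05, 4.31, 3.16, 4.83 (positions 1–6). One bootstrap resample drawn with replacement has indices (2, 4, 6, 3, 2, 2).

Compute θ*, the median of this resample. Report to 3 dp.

Resample values: 6.46, 4.31, 4.83, 3.05, 6.46, 6.46.
Sorted: 3.05, 4.31, 4.83, 6.46, 6.46, 6.46
Median = average of the two middle values = 5.645

θ* = 5.645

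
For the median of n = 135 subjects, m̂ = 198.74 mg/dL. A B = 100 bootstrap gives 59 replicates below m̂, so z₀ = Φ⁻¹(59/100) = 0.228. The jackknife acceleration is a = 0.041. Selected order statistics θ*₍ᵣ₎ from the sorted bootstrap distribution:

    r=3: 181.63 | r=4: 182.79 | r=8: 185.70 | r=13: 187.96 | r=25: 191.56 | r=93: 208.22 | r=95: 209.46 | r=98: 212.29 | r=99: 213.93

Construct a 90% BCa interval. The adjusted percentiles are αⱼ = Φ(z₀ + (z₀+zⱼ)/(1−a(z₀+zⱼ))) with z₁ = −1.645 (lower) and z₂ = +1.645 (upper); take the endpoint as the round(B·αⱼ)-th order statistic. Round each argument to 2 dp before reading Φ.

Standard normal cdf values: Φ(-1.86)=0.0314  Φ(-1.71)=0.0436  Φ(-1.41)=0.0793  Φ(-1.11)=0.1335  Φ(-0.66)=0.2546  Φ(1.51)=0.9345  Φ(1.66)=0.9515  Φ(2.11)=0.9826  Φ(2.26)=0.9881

Lower: z₀ + z₁ = 0.228 + (-1.645) = -1.417; 1 − a(z₀+z₁) = 1 − (0.041)(-1.417) = 1.0581; argument = 0.228 + (-1.417)/1.0581 = -1.1112 → -1.11.
α₁ = Φ(-1.11) = 0.1335; rank = round(100 × 0.1335) = 13; θ*₍13₎ = 187.96.
Upper: z₀ + z₂ = 1.873; 1 − a(z₀+z₂) = 0.9232; argument = 2.2568 → 2.26; α₂ = 0.9881; rank = 99; θ*₍99₎ = 213.93.

(187.96, 213.93)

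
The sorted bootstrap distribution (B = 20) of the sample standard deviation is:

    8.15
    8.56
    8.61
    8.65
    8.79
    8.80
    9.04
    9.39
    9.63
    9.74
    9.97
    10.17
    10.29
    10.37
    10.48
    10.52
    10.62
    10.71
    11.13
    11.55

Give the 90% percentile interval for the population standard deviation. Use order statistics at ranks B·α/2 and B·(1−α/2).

(8.15, 11.13)

α = 0.10; lower rank = 20 × 0.050 = 1; upper rank = 20 × 0.950 = 19.
The 1st smallest replicate is 8.15; the 19th is 11.13.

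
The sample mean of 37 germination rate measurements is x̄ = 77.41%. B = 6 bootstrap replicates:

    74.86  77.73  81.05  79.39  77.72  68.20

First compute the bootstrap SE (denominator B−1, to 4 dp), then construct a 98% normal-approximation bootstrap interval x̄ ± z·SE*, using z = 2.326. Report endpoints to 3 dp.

(66.820, 88.000)

Mean of replicates = 76.4917; sum of squared deviations = 103.6351; SE* = √(103.6351/5) = 4.5527
Margin = 2.326 × 4.5527 = 10.5896
Interval: 77.41 ± 10.5896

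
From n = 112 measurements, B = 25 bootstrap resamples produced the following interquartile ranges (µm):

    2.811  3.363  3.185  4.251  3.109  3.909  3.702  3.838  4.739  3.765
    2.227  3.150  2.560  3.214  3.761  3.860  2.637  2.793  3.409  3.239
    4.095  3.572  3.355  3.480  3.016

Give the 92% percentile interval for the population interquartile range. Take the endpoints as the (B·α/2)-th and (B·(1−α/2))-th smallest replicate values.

(2.227, 4.251)

Sorted replicates: 2.227, 2.560, 2.637, 2.793, 2.811, 3.016, 3.109, 3.150, 3.185, 3.214, 3.239, 3.355, 3.363, 3.409, 3.480, 3.572, 3.702, 3.761, 3.765, 3.838, 3.860, 3.909, 4.095, 4.251, 4.739
α = 0.08; lower rank = 25 × 0.040 = 1; upper rank = 25 × 0.960 = 24.
The 1st smallest replicate is 2.227; the 24th is 4.251.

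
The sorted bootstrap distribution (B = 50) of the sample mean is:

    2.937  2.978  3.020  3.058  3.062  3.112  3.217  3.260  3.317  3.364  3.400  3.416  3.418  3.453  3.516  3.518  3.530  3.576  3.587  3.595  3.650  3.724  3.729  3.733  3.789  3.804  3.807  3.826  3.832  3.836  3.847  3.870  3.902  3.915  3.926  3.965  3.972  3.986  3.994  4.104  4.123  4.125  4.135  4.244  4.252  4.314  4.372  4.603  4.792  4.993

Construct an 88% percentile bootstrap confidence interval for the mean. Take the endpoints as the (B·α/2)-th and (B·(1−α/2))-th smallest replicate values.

α = 0.12; lower rank = 50 × 0.060 = 3; upper rank = 50 × 0.940 = 47.
The 3rd smallest replicate is 3.020; the 47th is 4.372.

(3.020, 4.372)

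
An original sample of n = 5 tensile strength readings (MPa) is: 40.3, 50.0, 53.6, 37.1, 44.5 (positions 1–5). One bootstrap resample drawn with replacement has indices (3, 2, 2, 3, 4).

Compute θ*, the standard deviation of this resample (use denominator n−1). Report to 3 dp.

θ* = 6.816

Resample values: 53.6, 50.0, 50.0, 53.6, 37.1.
Mean = 48.8600; sum of squared deviations = 185.8320
s² = 185.8320 / 4 = 46.4580
s = √46.4580 = 6.816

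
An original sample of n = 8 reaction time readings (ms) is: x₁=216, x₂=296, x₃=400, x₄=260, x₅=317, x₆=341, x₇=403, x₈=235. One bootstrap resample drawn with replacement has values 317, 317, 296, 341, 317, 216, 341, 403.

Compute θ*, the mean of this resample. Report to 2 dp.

θ* = 318.50

Mean = (317 + 317 + 296 + 341 + 317 + 216 + 341 + 403) / 8 = 2548.0 / 8 = 318.50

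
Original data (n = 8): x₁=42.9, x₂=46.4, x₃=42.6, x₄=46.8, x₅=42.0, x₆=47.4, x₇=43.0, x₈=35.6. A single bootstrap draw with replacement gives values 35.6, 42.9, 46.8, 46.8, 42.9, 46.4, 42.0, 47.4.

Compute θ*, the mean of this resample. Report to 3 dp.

Mean = (35.6 + 42.9 + 46.8 + 46.8 + 42.9 + 46.4 + 42.0 + 47.4) / 8 = 350.80 / 8 = 43.850

θ* = 43.850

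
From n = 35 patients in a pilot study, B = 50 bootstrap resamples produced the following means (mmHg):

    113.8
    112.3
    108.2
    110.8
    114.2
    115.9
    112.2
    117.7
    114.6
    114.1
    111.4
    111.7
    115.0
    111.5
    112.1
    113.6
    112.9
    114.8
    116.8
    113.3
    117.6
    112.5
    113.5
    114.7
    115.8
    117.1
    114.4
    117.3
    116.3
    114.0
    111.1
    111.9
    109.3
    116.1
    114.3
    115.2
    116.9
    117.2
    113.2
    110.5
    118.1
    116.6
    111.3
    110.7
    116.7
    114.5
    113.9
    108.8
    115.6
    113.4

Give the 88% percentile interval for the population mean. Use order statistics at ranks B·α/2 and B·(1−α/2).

Sorted replicates: 108.2, 108.8, 109.3, 110.5, 110.7, 110.8, 111.1, 111.3, 111.4, 111.5, 111.7, 111.9, 112.1, 112.2, 112.3, 112.5, 112.9, 113.2, 113.3, 113.4, 113.5, 113.6, 113.8, 113.9, 114.0, 114.1, 114.2, 114.3, 114.4, 114.5, 114.6, 114.7, 114.8, 115.0, 115.2, 115.6, 115.8, 115.9, 116.1, 116.3, 116.6, 116.7, 116.8, 116.9, 117.1, 117.2, 117.3, 117.6, 117.7, 118.1
α = 0.12; lower rank = 50 × 0.060 = 3; upper rank = 50 × 0.940 = 47.
The 3rd smallest replicate is 109.3; the 47th is 117.3.

(109.3, 117.3)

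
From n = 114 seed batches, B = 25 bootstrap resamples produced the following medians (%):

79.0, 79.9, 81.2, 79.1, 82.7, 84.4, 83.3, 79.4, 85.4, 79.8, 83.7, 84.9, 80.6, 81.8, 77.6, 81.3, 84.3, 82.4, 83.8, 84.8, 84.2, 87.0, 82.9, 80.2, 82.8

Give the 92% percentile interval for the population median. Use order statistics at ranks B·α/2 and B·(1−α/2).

(77.6, 85.4)

Sorted replicates: 77.6, 79.0, 79.1, 79.4, 79.8, 79.9, 80.2, 80.6, 81.2, 81.3, 81.8, 82.4, 82.7, 82.8, 82.9, 83.3, 83.7, 83.8, 84.2, 84.3, 84.4, 84.8, 84.9, 85.4, 87.0
α = 0.08; lower rank = 25 × 0.040 = 1; upper rank = 25 × 0.960 = 24.
The 1st smallest replicate is 77.6; the 24th is 85.4.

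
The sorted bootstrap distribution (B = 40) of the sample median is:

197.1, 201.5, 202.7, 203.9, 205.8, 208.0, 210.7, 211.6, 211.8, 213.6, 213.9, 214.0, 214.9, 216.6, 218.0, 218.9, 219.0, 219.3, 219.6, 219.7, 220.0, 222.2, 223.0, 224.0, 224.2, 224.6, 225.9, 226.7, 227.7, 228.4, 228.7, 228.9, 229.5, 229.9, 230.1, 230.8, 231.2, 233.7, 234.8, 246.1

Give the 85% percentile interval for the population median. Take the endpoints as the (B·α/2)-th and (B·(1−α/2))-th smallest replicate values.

α = 0.15; lower rank = 40 × 0.075 = 3; upper rank = 40 × 0.925 = 37.
The 3rd smallest replicate is 202.7; the 37th is 231.2.

(202.7, 231.2)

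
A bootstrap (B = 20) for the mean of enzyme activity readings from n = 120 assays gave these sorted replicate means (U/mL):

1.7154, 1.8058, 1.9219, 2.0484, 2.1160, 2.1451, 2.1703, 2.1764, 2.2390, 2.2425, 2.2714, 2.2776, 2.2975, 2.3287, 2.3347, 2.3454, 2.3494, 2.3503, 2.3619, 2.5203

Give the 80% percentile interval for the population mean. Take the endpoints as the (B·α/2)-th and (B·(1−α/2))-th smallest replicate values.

α = 0.20; lower rank = 20 × 0.100 = 2; upper rank = 20 × 0.900 = 18.
The 2nd smallest replicate is 1.8058; the 18th is 2.3503.

(1.8058, 2.3503)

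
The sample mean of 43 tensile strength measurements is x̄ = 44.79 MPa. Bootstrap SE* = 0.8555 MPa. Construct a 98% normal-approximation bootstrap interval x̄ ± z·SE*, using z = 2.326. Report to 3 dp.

Margin = 2.326 × 0.8555 = 1.9899
Interval: 44.79 ± 1.9899

(42.800, 46.780)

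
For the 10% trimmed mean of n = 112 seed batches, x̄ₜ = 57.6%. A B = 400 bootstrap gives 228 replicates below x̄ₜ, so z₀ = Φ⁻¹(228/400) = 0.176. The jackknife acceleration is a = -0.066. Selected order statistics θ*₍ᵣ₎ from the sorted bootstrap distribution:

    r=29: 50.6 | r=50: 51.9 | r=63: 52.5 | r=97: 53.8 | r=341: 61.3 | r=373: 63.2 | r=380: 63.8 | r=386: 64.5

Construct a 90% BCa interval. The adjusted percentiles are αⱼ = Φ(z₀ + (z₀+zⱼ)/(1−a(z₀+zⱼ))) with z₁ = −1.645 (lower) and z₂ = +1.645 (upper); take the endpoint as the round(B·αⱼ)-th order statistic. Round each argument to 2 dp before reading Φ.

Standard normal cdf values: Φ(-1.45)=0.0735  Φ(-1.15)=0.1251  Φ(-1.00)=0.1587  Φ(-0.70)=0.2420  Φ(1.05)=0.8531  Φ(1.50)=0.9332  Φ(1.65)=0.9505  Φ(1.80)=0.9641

(50.6, 64.5)

Lower: z₀ + z₁ = 0.176 + (-1.645) = -1.469; 1 − a(z₀+z₁) = 1 − (-0.066)(-1.469) = 0.9030; argument = 0.176 + (-1.469)/0.9030 = -1.4507 → -1.45.
α₁ = Φ(-1.45) = 0.0735; rank = round(400 × 0.0735) = 29; θ*₍29₎ = 50.6.
Upper: z₀ + z₂ = 1.821; 1 − a(z₀+z₂) = 1.1202; argument = 1.8016 → 1.80; α₂ = 0.9641; rank = 386; θ*₍386₎ = 64.5.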